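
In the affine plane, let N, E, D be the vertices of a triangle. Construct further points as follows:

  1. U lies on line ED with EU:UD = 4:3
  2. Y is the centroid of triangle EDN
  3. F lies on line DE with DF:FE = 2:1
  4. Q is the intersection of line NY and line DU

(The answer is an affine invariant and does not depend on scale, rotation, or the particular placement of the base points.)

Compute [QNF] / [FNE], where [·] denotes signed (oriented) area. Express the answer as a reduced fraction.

[QNF]:[FNE] = 1/2

Assign N = (0, 0), E = (1, 0), D = (0, 1) — the answer is frame-independent, so this choice is without loss of generality.
1. U lies on line ED with EU:UD = 4:3 ⇒ U = (3/7, 4/7)
2. Y is the centroid of triangle EDN ⇒ Y = (1/3, 1/3)
3. F lies on line DE with DF:FE = 2:1 ⇒ F = (2/3, 1/3)
4. Q is the intersection of line NY and line DU ⇒ Q = (1/2, 1/2)
2·[QNF] = 1/6, 2·[FNE] = 1/3
[QNF]:[FNE] = 1/6:1/3 = 1/2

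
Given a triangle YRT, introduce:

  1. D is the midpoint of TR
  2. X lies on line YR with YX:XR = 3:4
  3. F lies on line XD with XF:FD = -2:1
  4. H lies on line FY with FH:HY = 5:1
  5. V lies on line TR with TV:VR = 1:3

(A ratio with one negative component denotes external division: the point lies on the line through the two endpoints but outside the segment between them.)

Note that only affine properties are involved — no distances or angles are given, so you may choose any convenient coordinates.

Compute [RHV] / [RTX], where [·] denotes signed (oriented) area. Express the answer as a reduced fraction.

[RHV]:[RTX] = -31/32

Work in coordinates with Y = (0, 0), R = (1, 0), T = (0, 1).
1. D is the midpoint of TR ⇒ D = (1/2, 1/2)
2. X lies on line YR with YX:XR = 3:4 ⇒ X = (3/7, 0)
3. F lies on line XD with XF:FD = -2:1 ⇒ F = (4/7, 1)
4. H lies on line FY with FH:HY = 5:1 ⇒ H = (2/21, 1/6)
5. V lies on line TR with TV:VR = 1:3 ⇒ V = (1/4, 3/4)
2·[RHV] = -31/56, 2·[RTX] = 4/7
[RHV]:[RTX] = -31/56:4/7 = -31/32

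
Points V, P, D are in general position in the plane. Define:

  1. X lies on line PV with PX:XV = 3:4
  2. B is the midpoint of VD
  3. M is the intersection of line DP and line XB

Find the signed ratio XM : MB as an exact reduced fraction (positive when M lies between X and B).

Work in coordinates with V = (0, 0), P = (1, 0), D = (0, 1).
1. X lies on line PV with PX:XV = 3:4 ⇒ X = (4/7, 0)
2. B is the midpoint of VD ⇒ B = (0, 1/2)
3. M is the intersection of line DP and line XB ⇒ M = (4, -3)
M = X + t·(B−X) with t = -6, so XM:MB = t:(1−t) = -6:7

XM:MB = -6/7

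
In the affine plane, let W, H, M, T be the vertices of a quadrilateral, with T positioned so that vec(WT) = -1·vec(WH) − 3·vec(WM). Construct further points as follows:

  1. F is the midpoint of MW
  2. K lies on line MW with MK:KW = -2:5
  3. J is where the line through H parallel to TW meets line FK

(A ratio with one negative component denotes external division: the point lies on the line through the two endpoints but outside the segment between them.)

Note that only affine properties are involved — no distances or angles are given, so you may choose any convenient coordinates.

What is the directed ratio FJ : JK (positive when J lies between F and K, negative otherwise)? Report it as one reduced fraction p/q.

FJ:JK = -3/4

Choose coordinates W = (0, 0), H = (1, 0), M = (0, 1), T = (-1, -3).
1. F is the midpoint of MW ⇒ F = (0, 1/2)
2. K lies on line MW with MK:KW = -2:5 ⇒ K = (0, 5/3)
3. J is where the line through H parallel to TW meets line FK ⇒ J = (0, -3)
J = F + t·(K−F) with t = -3, so FJ:JK = t:(1−t) = -3:4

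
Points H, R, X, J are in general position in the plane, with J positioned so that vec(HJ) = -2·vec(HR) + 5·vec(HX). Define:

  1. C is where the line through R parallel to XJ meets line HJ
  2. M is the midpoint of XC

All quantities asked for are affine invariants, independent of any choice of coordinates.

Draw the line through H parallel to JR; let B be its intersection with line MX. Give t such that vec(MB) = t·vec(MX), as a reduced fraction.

t = 13/7

Set H = (0, 0), R = (1, 0), X = (0, 1), J = (-2, 5); any affine frame gives the same invariant.
1. C is where the line through R parallel to XJ meets line HJ ⇒ C = (-4, 10)
2. M is the midpoint of XC ⇒ M = (-2, 11/2)
through H parallel to JR: direction (3, -5); meets MX at B = (12/7, -20/7)
B = M + t·(X−M) with t = 13/7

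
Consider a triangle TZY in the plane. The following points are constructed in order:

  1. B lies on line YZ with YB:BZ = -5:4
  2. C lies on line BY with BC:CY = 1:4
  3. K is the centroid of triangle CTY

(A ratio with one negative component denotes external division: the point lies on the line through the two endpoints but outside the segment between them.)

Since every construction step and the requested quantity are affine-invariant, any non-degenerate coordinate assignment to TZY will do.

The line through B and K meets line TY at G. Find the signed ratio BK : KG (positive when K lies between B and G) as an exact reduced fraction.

Choose coordinates T = (0, 0), Z = (1, 0), Y = (0, 1).
1. B lies on line YZ with YB:BZ = -5:4 ⇒ B = (5, -4)
2. C lies on line BY with BC:CY = 1:4 ⇒ C = (4, -3)
3. K is the centroid of triangle CTY ⇒ K = (4/3, -2/3)
line BK meets TY at G = (0, 6/11)
K = B + t·(G−B) with t = 11/15, so BK:KG = 11/15:4/15

BK:KG = 11/4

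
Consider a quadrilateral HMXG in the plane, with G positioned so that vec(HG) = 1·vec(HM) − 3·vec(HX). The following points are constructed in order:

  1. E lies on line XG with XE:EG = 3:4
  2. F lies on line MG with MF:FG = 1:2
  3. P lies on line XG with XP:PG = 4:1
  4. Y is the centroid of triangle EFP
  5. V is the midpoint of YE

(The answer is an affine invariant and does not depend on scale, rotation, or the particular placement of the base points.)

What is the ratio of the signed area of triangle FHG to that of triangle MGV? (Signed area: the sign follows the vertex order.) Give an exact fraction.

[FHG]:[MGV] = -140/87

Choose coordinates H = (0, 0), M = (1, 0), X = (0, 1), G = (1, -3).
1. E lies on line XG with XE:EG = 3:4 ⇒ E = (3/7, -5/7)
2. F lies on line MG with MF:FG = 1:2 ⇒ F = (1, -1)
3. P lies on line XG with XP:PG = 4:1 ⇒ P = (4/5, -11/5)
4. Y is the centroid of triangle EFP ⇒ Y = (26/35, -137/105)
5. V is the midpoint of YE ⇒ V = (41/70, -106/105)
2·[FHG] = 2, 2·[MGV] = -87/70
[FHG]:[MGV] = 2:-87/70 = -140/87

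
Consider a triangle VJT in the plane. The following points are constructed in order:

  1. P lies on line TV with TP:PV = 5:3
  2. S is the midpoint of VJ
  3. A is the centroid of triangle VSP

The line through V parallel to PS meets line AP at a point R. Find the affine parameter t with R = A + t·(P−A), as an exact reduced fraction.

t = -2

Assign V = (0, 0), J = (1, 0), T = (0, 1) — the answer is frame-independent, so this choice is without loss of generality.
1. P lies on line TV with TP:PV = 5:3 ⇒ P = (0, 3/8)
2. S is the midpoint of VJ ⇒ S = (1/2, 0)
3. A is the centroid of triangle VSP ⇒ A = (1/6, 1/8)
through V parallel to PS: direction (1/2, -3/8); meets AP at R = (1/2, -3/8)
R = A + t·(P−A) with t = -2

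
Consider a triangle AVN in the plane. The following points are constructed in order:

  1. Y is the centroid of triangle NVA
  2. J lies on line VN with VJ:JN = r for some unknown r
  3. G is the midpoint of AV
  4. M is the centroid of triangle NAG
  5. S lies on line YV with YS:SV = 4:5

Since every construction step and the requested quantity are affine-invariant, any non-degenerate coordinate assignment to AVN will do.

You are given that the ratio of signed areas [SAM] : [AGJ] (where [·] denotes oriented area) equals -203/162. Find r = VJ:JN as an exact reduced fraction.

r = 2/5

Set A = (0, 0), V = (1, 0), N = (0, 1); any affine frame gives the same invariant.
1. Y is the centroid of triangle NVA ⇒ Y = (1/3, 1/3)
2. With VJ:JN = r, write λ = r/(r+1) so J = V + λ·(N−V); J is affine-linear in λ
3. G is the midpoint of AV ⇒ G = (1/2, 0)
4. M is the centroid of triangle NAG ⇒ M = (1/6, 1/3)
5. S lies on line YV with YS:SV = 4:5 ⇒ S = (17/27, 5/27)
Every point depending on J is an affine combination of J and λ-independent points, so each such coordinate is linear in λ; the λ² term in each signed area is a multiple of (N−V)×(N−V) = 0, so 2·[SAM] and 2·[AGJ] are each linear in λ. Evaluating at λ=0 and λ=1:
  2·[SAM] = -29/162,   2·[AGJ] = 1/2·λ
So [SAM]:[AGJ] = (-29/162) / (1/2·λ). Setting this equal to -203/162:
  -29/162 = -203/162·(1/2·λ)  ⇒  λ = 2/7
Then r = λ/(1−λ) = (2/7)/(5/7) = 2/5. Check: with r = 2/5, J = (5/7, 2/7) and [SAM]:[AGJ] = -203/162 as required.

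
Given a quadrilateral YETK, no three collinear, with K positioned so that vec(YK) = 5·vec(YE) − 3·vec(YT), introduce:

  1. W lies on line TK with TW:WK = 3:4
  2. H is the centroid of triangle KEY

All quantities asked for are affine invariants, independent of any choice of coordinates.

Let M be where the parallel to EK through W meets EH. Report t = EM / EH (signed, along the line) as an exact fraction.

Assign Y = (0, 0), E = (1, 0), T = (0, 1), K = (5, -3) — the answer is frame-independent, so this choice is without loss of generality.
1. W lies on line TK with TW:WK = 3:4 ⇒ W = (15/7, -5/7)
2. H is the centroid of triangle KEY ⇒ H = (2, -1)
through W parallel to EK: direction (4, -3); meets EH at M = (3/7, 4/7)
M = E + t·(H−E) with t = -4/7

t = -4/7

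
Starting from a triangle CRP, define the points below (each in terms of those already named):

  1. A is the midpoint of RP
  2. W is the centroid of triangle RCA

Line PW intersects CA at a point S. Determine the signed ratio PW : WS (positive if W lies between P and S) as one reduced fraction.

PW:WS = -4

Work in coordinates with C = (0, 0), R = (1, 0), P = (0, 1).
1. A is the midpoint of RP ⇒ A = (1/2, 1/2)
2. W is the centroid of triangle RCA ⇒ W = (1/2, 1/6)
line PW meets CA at S = (3/8, 3/8)
W = P + t·(S−P) with t = 4/3, so PW:WS = 4/3:-1/3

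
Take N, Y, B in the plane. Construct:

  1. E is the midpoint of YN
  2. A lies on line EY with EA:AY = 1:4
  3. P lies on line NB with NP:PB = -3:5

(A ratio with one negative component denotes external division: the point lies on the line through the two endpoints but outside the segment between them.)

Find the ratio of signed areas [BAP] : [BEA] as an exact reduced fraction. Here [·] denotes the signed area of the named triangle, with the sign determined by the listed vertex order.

Choose coordinates N = (0, 0), Y = (1, 0), B = (0, 1).
1. E is the midpoint of YN ⇒ E = (1/2, 0)
2. A lies on line EY with EA:AY = 1:4 ⇒ A = (3/5, 0)
3. P lies on line NB with NP:PB = -3:5 ⇒ P = (0, -3/2)
2·[BAP] = -3/2, 2·[BEA] = 1/10
[BAP]:[BEA] = -3/2:1/10 = -15

[BAP]:[BEA] = -15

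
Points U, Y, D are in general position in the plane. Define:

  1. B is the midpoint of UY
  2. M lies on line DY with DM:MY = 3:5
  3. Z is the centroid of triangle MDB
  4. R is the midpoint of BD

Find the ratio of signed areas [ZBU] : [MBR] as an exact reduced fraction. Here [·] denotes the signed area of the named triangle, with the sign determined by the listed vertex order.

Work in coordinates with U = (0, 0), Y = (1, 0), D = (0, 1).
1. B is the midpoint of UY ⇒ B = (1/2, 0)
2. M lies on line DY with DM:MY = 3:5 ⇒ M = (3/8, 5/8)
3. Z is the centroid of triangle MDB ⇒ Z = (7/24, 13/24)
4. R is the midpoint of BD ⇒ R = (1/4, 1/2)
2·[ZBU] = -13/48, 2·[MBR] = -3/32
[ZBU]:[MBR] = -13/48:-3/32 = 26/9

[ZBU]:[MBR] = 26/9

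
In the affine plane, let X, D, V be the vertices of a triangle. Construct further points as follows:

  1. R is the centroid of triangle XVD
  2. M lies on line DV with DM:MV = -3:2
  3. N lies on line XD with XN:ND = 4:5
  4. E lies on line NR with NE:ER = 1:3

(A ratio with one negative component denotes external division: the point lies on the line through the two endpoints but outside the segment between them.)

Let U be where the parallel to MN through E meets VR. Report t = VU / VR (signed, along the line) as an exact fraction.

Set X = (0, 0), D = (1, 0), V = (0, 1); any affine frame gives the same invariant.
1. R is the centroid of triangle XVD ⇒ R = (1/3, 1/3)
2. M lies on line DV with DM:MV = -3:2 ⇒ M = (-2, 3)
3. N lies on line XD with XN:ND = 4:5 ⇒ N = (4/9, 0)
4. E lies on line NR with NE:ER = 1:3 ⇒ E = (5/12, 1/12)
through E parallel to MN: direction (22/9, -3); meets VR at U = (107/204, -5/102)
U = V + t·(R−V) with t = 107/68

t = 107/68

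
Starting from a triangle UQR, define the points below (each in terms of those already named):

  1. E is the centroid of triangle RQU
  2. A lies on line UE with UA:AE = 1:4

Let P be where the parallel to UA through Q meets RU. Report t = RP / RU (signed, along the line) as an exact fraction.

Assign U = (0, 0), Q = (1, 0), R = (0, 1) — the answer is frame-independent, so this choice is without loss of generality.
1. E is the centroid of triangle RQU ⇒ E = (1/3, 1/3)
2. A lies on line UE with UA:AE = 1:4 ⇒ A = (1/15, 1/15)
through Q parallel to UA: direction (1/15, 1/15); meets RU at P = (0, -1)
P = R + t·(U−R) with t = 2

t = 2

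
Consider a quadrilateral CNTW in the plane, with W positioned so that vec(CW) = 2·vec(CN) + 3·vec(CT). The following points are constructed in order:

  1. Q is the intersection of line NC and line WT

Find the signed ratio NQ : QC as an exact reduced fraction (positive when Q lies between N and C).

NQ:QC = -2

Assign C = (0, 0), N = (1, 0), T = (0, 1), W = (2, 3) — the answer is frame-independent, so this choice is without loss of generality.
1. Q is the intersection of line NC and line WT ⇒ Q = (-1, 0)
Q = N + t·(C−N) with t = 2, so NQ:QC = t:(1−t) = 2:-1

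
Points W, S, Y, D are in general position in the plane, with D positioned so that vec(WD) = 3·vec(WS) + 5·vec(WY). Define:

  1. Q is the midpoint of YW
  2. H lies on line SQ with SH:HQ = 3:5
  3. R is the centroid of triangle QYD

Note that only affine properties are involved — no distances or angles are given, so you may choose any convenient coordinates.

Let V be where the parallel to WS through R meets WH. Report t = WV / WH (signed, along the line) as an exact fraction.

t = 104/9

Assign W = (0, 0), S = (1, 0), Y = (0, 1), D = (3, 5) — the answer is frame-independent, so this choice is without loss of generality.
1. Q is the midpoint of YW ⇒ Q = (0, 1/2)
2. H lies on line SQ with SH:HQ = 3:5 ⇒ H = (5/8, 3/16)
3. R is the centroid of triangle QYD ⇒ R = (1, 13/6)
through R parallel to WS: direction (1, 0); meets WH at V = (65/9, 13/6)
V = W + t·(H−W) with t = 104/9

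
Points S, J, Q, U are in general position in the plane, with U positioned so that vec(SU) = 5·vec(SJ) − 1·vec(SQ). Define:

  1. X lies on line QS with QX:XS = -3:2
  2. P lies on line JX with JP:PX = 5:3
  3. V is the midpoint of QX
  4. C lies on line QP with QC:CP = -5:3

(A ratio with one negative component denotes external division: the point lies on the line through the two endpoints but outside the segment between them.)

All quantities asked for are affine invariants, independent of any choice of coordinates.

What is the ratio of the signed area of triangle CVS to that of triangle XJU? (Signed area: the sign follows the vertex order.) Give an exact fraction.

[CVS]:[XJU] = 5/96

Choose coordinates S = (0, 0), J = (1, 0), Q = (0, 1), U = (5, -1).
1. X lies on line QS with QX:XS = -3:2 ⇒ X = (0, -2)
2. P lies on line JX with JP:PX = 5:3 ⇒ P = (3/8, -5/4)
3. V is the midpoint of QX ⇒ V = (0, -1/2)
4. C lies on line QP with QC:CP = -5:3 ⇒ C = (15/16, -37/8)
2·[CVS] = -15/32, 2·[XJU] = -9
[CVS]:[XJU] = -15/32:-9 = 5/96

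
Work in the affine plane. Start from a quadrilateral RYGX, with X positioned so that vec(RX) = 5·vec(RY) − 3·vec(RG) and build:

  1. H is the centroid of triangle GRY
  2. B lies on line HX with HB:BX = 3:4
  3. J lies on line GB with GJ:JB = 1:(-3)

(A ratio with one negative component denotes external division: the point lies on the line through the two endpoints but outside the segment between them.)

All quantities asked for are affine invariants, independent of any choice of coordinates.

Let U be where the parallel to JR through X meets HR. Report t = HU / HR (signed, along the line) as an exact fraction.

Assign R = (0, 0), Y = (1, 0), G = (0, 1), X = (5, -3) — the answer is frame-independent, so this choice is without loss of generality.
1. H is the centroid of triangle GRY ⇒ H = (1/3, 1/3)
2. B lies on line HX with HB:BX = 3:4 ⇒ B = (7/3, -23/21)
3. J lies on line GB with GJ:JB = 1:(-3) ⇒ J = (-7/6, 43/21)
through X parallel to JR: direction (7/6, -43/21); meets HR at U = (283/135, 283/135)
U = H + t·(R−H) with t = -238/45

t = -238/45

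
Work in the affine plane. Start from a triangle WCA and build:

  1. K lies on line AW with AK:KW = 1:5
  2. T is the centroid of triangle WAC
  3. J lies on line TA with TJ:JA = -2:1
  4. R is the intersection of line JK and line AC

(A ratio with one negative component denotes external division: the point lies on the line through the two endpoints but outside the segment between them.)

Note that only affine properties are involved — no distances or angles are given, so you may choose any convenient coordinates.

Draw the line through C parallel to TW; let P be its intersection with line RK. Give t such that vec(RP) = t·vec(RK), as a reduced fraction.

t = 40/7

Set W = (0, 0), C = (1, 0), A = (0, 1); any affine frame gives the same invariant.
1. K lies on line AW with AK:KW = 1:5 ⇒ K = (0, 5/6)
2. T is the centroid of triangle WAC ⇒ T = (1/3, 1/3)
3. J lies on line TA with TJ:JA = -2:1 ⇒ J = (-1/3, 5/3)
4. R is the intersection of line JK and line AC ⇒ R = (-1/9, 10/9)
through C parallel to TW: direction (-1/3, -1/3); meets RK at P = (11/21, -10/21)
P = R + t·(K−R) with t = 40/7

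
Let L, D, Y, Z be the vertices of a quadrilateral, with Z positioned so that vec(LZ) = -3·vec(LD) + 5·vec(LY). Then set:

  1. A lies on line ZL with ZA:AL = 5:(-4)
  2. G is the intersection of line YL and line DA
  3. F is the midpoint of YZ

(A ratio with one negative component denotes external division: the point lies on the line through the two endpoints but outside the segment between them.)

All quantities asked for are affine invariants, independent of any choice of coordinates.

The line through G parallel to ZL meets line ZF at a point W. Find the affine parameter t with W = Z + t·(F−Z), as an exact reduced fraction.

Set L = (0, 0), D = (1, 0), Y = (0, 1), Z = (-3, 5); any affine frame gives the same invariant.
1. A lies on line ZL with ZA:AL = 5:(-4) ⇒ A = (12, -20)
2. G is the intersection of line YL and line DA ⇒ G = (0, 20/11)
3. F is the midpoint of YZ ⇒ F = (-3/2, 3)
through G parallel to ZL: direction (3, -5); meets ZF at W = (27/11, -25/11)
W = Z + t·(F−Z) with t = 40/11

t = 40/11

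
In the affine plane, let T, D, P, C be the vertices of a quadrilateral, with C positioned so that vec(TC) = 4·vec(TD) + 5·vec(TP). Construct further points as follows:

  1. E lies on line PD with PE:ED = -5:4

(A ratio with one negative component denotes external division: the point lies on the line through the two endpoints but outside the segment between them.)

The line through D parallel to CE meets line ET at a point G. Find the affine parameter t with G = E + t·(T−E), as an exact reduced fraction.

Assign T = (0, 0), D = (1, 0), P = (0, 1), C = (4, 5) — the answer is frame-independent, so this choice is without loss of generality.
1. E lies on line PD with PE:ED = -5:4 ⇒ E = (5, -4)
through D parallel to CE: direction (1, -9); meets ET at G = (45/41, -36/41)
G = E + t·(T−E) with t = 32/41

t = 32/41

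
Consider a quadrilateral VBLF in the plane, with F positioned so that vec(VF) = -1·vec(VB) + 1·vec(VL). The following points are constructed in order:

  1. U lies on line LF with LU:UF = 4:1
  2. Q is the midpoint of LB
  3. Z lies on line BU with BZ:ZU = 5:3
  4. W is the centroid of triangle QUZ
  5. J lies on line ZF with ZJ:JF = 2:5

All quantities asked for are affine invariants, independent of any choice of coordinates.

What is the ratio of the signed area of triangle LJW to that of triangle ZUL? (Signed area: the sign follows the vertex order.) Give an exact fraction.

Set V = (0, 0), B = (1, 0), L = (0, 1), F = (-1, 1); any affine frame gives the same invariant.
1. U lies on line LF with LU:UF = 4:1 ⇒ U = (-4/5, 1)
2. Q is the midpoint of LB ⇒ Q = (1/2, 1/2)
3. Z lies on line BU with BZ:ZU = 5:3 ⇒ Z = (-1/8, 5/8)
4. W is the centroid of triangle QUZ ⇒ W = (-17/120, 17/24)
5. J lies on line ZF with ZJ:JF = 2:5 ⇒ J = (-3/8, 41/56)
2·[LJW] = 1/14, 2·[ZUL] = -3/10
[LJW]:[ZUL] = 1/14:-3/10 = -5/21

[LJW]:[ZUL] = -5/21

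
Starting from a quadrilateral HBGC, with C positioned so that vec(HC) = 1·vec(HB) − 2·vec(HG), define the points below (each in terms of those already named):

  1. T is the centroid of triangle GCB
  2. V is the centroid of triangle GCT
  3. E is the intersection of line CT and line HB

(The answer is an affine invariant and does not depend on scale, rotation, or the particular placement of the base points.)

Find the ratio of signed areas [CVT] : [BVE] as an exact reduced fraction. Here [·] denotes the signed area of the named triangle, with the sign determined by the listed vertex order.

[CVT]:[BVE] = 5/4

Set H = (0, 0), B = (1, 0), G = (0, 1), C = (1, -2); any affine frame gives the same invariant.
1. T is the centroid of triangle GCB ⇒ T = (2/3, -1/3)
2. V is the centroid of triangle GCT ⇒ V = (5/9, -4/9)
3. E is the intersection of line CT and line HB ⇒ E = (3/5, 0)
2·[CVT] = -2/9, 2·[BVE] = -8/45
[CVT]:[BVE] = -2/9:-8/45 = 5/4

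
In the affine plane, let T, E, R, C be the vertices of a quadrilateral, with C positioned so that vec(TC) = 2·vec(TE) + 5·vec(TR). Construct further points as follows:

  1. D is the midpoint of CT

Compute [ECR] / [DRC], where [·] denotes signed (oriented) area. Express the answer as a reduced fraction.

[ECR]:[DRC] = -6

Choose coordinates T = (0, 0), E = (1, 0), R = (0, 1), C = (2, 5).
1. D is the midpoint of CT ⇒ D = (1, 5/2)
2·[ECR] = 6, 2·[DRC] = -1
[ECR]:[DRC] = 6:-1 = -6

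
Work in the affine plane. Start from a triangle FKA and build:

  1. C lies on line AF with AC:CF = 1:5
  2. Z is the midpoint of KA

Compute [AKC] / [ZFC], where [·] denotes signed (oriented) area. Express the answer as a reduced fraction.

[AKC]:[ZFC] = 2/5

Set F = (0, 0), K = (1, 0), A = (0, 1); any affine frame gives the same invariant.
1. C lies on line AF with AC:CF = 1:5 ⇒ C = (0, 5/6)
2. Z is the midpoint of KA ⇒ Z = (1/2, 1/2)
2·[AKC] = -1/6, 2·[ZFC] = -5/12
[AKC]:[ZFC] = -1/6:-5/12 = 2/5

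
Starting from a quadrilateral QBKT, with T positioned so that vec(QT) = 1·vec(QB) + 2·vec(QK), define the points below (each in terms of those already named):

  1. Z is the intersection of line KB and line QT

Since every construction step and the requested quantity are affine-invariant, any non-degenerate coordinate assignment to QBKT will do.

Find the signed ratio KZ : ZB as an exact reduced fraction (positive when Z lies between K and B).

KZ:ZB = 1/2

Work in coordinates with Q = (0, 0), B = (1, 0), K = (0, 1), T = (1, 2).
1. Z is the intersection of line KB and line QT ⇒ Z = (1/3, 2/3)
Z = K + t·(B−K) with t = 1/3, so KZ:ZB = t:(1−t) = 1/3:2/3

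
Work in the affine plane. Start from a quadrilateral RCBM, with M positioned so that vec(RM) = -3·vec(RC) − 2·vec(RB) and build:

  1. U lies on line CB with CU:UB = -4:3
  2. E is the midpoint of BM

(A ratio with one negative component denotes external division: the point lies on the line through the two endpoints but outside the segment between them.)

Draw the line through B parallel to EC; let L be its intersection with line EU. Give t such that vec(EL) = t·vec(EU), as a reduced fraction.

t = 1/4

Assign R = (0, 0), C = (1, 0), B = (0, 1), M = (-3, -2) — the answer is frame-independent, so this choice is without loss of generality.
1. U lies on line CB with CU:UB = -4:3 ⇒ U = (-3, 4)
2. E is the midpoint of BM ⇒ E = (-3/2, -1/2)
through B parallel to EC: direction (5/2, 1/2); meets EU at L = (-15/8, 5/8)
L = E + t·(U−E) with t = 1/4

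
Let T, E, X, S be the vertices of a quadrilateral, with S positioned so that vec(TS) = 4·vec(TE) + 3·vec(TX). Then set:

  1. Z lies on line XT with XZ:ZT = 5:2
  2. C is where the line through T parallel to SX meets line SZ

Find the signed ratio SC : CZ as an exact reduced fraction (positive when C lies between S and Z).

SC:CZ = -7/2

Choose coordinates T = (0, 0), E = (1, 0), X = (0, 1), S = (4, 3).
1. Z lies on line XT with XZ:ZT = 5:2 ⇒ Z = (0, 2/7)
2. C is where the line through T parallel to SX meets line SZ ⇒ C = (-8/5, -4/5)
C = S + t·(Z−S) with t = 7/5, so SC:CZ = t:(1−t) = 7/5:-2/5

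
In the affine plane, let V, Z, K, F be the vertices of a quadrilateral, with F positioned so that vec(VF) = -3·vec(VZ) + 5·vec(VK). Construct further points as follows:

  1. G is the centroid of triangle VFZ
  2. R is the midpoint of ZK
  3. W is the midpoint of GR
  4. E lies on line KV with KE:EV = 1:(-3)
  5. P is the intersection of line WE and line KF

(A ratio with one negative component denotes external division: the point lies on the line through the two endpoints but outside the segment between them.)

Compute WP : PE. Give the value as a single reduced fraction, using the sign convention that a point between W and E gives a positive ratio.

Assign V = (0, 0), Z = (1, 0), K = (0, 1), F = (-3, 5) — the answer is frame-independent, so this choice is without loss of generality.
1. G is the centroid of triangle VFZ ⇒ G = (-2/3, 5/3)
2. R is the midpoint of ZK ⇒ R = (1/2, 1/2)
3. W is the midpoint of GR ⇒ W = (-1/12, 13/12)
4. E lies on line KV with KE:EV = 1:(-3) ⇒ E = (0, 3/2)
5. P is the intersection of line WE and line KF ⇒ P = (-3/38, 21/19)
P = W + t·(E−W) with t = 1/19, so WP:PE = t:(1−t) = 1/19:18/19

WP:PE = 1/18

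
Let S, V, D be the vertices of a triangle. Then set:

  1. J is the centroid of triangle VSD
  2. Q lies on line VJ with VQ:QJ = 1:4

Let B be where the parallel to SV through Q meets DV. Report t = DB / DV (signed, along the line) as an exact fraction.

t = 14/15

Choose coordinates S = (0, 0), V = (1, 0), D = (0, 1).
1. J is the centroid of triangle VSD ⇒ J = (1/3, 1/3)
2. Q lies on line VJ with VQ:QJ = 1:4 ⇒ Q = (13/15, 1/15)
through Q parallel to SV: direction (1, 0); meets DV at B = (14/15, 1/15)
B = D + t·(V−D) with t = 14/15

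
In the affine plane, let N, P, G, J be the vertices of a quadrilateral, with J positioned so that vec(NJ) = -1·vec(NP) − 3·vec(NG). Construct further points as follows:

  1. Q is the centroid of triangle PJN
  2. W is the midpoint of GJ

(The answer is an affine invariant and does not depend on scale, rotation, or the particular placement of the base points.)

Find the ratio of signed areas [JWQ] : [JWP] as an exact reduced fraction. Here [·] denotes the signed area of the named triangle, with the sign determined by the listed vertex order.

[JWQ]:[JWP] = 2/5

Set N = (0, 0), P = (1, 0), G = (0, 1), J = (-1, -3); any affine frame gives the same invariant.
1. Q is the centroid of triangle PJN ⇒ Q = (0, -1)
2. W is the midpoint of GJ ⇒ W = (-1/2, -1)
2·[JWQ] = -1, 2·[JWP] = -5/2
[JWQ]:[JWP] = -1:-5/2 = 2/5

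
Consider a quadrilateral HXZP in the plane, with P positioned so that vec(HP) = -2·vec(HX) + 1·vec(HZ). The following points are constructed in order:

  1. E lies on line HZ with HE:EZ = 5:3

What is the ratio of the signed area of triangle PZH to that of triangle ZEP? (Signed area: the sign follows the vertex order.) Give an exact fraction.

[PZH]:[ZEP] = 8/3

Choose coordinates H = (0, 0), X = (1, 0), Z = (0, 1), P = (-2, 1).
1. E lies on line HZ with HE:EZ = 5:3 ⇒ E = (0, 5/8)
2·[PZH] = -2, 2·[ZEP] = -3/4
[PZH]:[ZEP] = -2:-3/4 = 8/3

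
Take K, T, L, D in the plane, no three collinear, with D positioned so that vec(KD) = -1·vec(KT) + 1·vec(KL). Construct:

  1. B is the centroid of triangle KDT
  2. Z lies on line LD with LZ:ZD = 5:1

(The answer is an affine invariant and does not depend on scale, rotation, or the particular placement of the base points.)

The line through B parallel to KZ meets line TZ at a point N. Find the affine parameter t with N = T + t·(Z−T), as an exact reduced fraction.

Set K = (0, 0), T = (1, 0), L = (0, 1), D = (-1, 1); any affine frame gives the same invariant.
1. B is the centroid of triangle KDT ⇒ B = (0, 1/3)
2. Z lies on line LD with LZ:ZD = 5:1 ⇒ Z = (-5/6, 1)
through B parallel to KZ: direction (-5/6, 1); meets TZ at N = (-35/108, 13/18)
N = T + t·(Z−T) with t = 13/18

t = 13/18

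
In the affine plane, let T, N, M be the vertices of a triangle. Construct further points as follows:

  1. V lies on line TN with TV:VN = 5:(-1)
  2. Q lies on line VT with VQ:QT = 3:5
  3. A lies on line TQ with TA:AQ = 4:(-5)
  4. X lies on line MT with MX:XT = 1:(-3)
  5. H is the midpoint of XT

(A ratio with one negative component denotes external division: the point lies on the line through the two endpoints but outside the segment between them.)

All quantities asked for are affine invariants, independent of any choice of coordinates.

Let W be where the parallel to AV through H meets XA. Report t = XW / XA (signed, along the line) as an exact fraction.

Work in coordinates with T = (0, 0), N = (1, 0), M = (0, 1).
1. V lies on line TN with TV:VN = 5:(-1) ⇒ V = (5/4, 0)
2. Q lies on line VT with VQ:QT = 3:5 ⇒ Q = (25/32, 0)
3. A lies on line TQ with TA:AQ = 4:(-5) ⇒ A = (-25/8, 0)
4. X lies on line MT with MX:XT = 1:(-3) ⇒ X = (0, 3/2)
5. H is the midpoint of XT ⇒ H = (0, 3/4)
through H parallel to AV: direction (35/8, 0); meets XA at W = (-25/16, 3/4)
W = X + t·(A−X) with t = 1/2

t = 1/2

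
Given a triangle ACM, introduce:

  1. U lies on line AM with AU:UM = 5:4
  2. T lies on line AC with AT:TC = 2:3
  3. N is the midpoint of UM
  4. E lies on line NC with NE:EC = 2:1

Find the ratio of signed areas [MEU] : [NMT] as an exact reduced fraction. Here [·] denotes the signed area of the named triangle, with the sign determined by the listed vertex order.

[MEU]:[NMT] = 10/3

Assign A = (0, 0), C = (1, 0), M = (0, 1) — the answer is frame-independent, so this choice is without loss of generality.
1. U lies on line AM with AU:UM = 5:4 ⇒ U = (0, 5/9)
2. T lies on line AC with AT:TC = 2:3 ⇒ T = (2/5, 0)
3. N is the midpoint of UM ⇒ N = (0, 7/9)
4. E lies on line NC with NE:EC = 2:1 ⇒ E = (2/3, 7/27)
2·[MEU] = -8/27, 2·[NMT] = -4/45
[MEU]:[NMT] = -8/27:-4/45 = 10/3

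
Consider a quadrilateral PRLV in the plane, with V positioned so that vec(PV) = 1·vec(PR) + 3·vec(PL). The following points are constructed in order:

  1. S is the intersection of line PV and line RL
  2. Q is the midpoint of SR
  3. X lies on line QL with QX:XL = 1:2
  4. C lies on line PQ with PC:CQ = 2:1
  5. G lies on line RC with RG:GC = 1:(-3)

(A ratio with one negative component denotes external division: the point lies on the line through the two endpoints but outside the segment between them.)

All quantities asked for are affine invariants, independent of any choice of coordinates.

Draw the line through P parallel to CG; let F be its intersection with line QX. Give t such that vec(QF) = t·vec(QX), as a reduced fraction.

t = -27/5

Work in coordinates with P = (0, 0), R = (1, 0), L = (0, 1), V = (1, 3).
1. S is the intersection of line PV and line RL ⇒ S = (1/4, 3/4)
2. Q is the midpoint of SR ⇒ Q = (5/8, 3/8)
3. X lies on line QL with QX:XL = 1:2 ⇒ X = (5/12, 7/12)
4. C lies on line PQ with PC:CQ = 2:1 ⇒ C = (5/12, 1/4)
5. G lies on line RC with RG:GC = 1:(-3) ⇒ G = (31/24, -1/8)
through P parallel to CG: direction (7/8, -3/8); meets QX at F = (7/4, -3/4)
F = Q + t·(X−Q) with t = -27/5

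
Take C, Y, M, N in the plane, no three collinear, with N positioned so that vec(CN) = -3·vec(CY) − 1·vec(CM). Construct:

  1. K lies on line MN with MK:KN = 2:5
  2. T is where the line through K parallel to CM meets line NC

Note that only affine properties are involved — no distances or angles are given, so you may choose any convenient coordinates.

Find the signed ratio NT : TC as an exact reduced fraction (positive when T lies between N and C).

Set C = (0, 0), Y = (1, 0), M = (0, 1), N = (-3, -1); any affine frame gives the same invariant.
1. K lies on line MN with MK:KN = 2:5 ⇒ K = (-6/7, 3/7)
2. T is where the line through K parallel to CM meets line NC ⇒ T = (-6/7, -2/7)
T = N + t·(C−N) with t = 5/7, so NT:TC = t:(1−t) = 5/7:2/7

NT:TC = 5/2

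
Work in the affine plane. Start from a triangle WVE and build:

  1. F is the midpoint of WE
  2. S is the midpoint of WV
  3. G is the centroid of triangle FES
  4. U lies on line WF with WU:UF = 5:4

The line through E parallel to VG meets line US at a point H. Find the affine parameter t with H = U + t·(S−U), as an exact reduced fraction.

Set W = (0, 0), V = (1, 0), E = (0, 1); any affine frame gives the same invariant.
1. F is the midpoint of WE ⇒ F = (0, 1/2)
2. S is the midpoint of WV ⇒ S = (1/2, 0)
3. G is the centroid of triangle FES ⇒ G = (1/6, 1/2)
4. U lies on line WF with WU:UF = 5:4 ⇒ U = (0, 5/18)
through E parallel to VG: direction (-5/6, 1/2); meets US at H = (65/4, -35/4)
H = U + t·(S−U) with t = 65/2

t = 65/2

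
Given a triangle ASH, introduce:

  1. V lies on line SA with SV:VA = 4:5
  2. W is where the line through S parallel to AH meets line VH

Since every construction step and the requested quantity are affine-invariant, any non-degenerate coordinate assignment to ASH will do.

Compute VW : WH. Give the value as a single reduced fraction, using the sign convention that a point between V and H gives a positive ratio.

VW:WH = -4/9

Assign A = (0, 0), S = (1, 0), H = (0, 1) — the answer is frame-independent, so this choice is without loss of generality.
1. V lies on line SA with SV:VA = 4:5 ⇒ V = (5/9, 0)
2. W is where the line through S parallel to AH meets line VH ⇒ W = (1, -4/5)
W = V + t·(H−V) with t = -4/5, so VW:WH = t:(1−t) = -4/5:9/5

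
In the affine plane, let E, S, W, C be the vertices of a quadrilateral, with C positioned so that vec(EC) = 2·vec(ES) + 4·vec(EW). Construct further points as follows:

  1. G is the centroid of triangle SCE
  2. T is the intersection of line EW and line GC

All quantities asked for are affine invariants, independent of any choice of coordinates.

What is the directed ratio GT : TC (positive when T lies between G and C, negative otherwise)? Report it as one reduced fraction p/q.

Set E = (0, 0), S = (1, 0), W = (0, 1), C = (2, 4); any affine frame gives the same invariant.
1. G is the centroid of triangle SCE ⇒ G = (1, 4/3)
2. T is the intersection of line EW and line GC ⇒ T = (0, -4/3)
T = G + t·(C−G) with t = -1, so GT:TC = t:(1−t) = -1:2

GT:TC = -1/2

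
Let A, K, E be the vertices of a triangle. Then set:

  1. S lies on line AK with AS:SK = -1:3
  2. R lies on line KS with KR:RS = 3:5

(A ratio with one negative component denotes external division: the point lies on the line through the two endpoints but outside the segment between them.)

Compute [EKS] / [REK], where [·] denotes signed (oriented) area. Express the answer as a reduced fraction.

Choose coordinates A = (0, 0), K = (1, 0), E = (0, 1).
1. S lies on line AK with AS:SK = -1:3 ⇒ S = (-1/2, 0)
2. R lies on line KS with KR:RS = 3:5 ⇒ R = (7/16, 0)
2·[EKS] = -3/2, 2·[REK] = -9/16
[EKS]:[REK] = -3/2:-9/16 = 8/3

[EKS]:[REK] = 8/3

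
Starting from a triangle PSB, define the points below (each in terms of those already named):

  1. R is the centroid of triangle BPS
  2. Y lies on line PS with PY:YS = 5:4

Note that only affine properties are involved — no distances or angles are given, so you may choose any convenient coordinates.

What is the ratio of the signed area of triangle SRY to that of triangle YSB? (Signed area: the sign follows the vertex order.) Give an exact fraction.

[SRY]:[YSB] = 1/3

Work in coordinates with P = (0, 0), S = (1, 0), B = (0, 1).
1. R is the centroid of triangle BPS ⇒ R = (1/3, 1/3)
2. Y lies on line PS with PY:YS = 5:4 ⇒ Y = (5/9, 0)
2·[SRY] = 4/27, 2·[YSB] = 4/9
[SRY]:[YSB] = 4/27:4/9 = 1/3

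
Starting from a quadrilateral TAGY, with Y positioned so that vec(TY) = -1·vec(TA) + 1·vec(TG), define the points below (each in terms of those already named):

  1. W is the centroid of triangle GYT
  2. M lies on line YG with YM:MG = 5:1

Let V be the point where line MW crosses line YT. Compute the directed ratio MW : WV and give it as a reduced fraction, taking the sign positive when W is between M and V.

Set T = (0, 0), A = (1, 0), G = (0, 1), Y = (-1, 1); any affine frame gives the same invariant.
1. W is the centroid of triangle GYT ⇒ W = (-1/3, 2/3)
2. M lies on line YG with YM:MG = 5:1 ⇒ M = (-1/6, 1)
line MW meets YT at V = (-4/9, 4/9)
W = M + t·(V−M) with t = 3/5, so MW:WV = 3/5:2/5

MW:WV = 3/2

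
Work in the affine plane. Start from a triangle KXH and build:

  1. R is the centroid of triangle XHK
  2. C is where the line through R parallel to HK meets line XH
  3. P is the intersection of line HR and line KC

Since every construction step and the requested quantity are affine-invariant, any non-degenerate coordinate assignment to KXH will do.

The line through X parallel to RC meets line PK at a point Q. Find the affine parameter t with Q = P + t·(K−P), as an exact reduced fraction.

t = -3

Assign K = (0, 0), X = (1, 0), H = (0, 1) — the answer is frame-independent, so this choice is without loss of generality.
1. R is the centroid of triangle XHK ⇒ R = (1/3, 1/3)
2. C is where the line through R parallel to HK meets line XH ⇒ C = (1/3, 2/3)
3. P is the intersection of line HR and line KC ⇒ P = (1/4, 1/2)
through X parallel to RC: direction (0, 1/3); meets PK at Q = (1, 2)
Q = P + t·(K−P) with t = -3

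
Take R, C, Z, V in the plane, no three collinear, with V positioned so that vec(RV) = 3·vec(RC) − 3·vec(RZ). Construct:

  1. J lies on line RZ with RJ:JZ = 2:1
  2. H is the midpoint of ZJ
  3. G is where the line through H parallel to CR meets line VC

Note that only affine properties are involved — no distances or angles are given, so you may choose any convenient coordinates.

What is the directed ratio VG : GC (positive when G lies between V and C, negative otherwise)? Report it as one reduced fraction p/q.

VG:GC = -23/5

Work in coordinates with R = (0, 0), C = (1, 0), Z = (0, 1), V = (3, -3).
1. J lies on line RZ with RJ:JZ = 2:1 ⇒ J = (0, 2/3)
2. H is the midpoint of ZJ ⇒ H = (0, 5/6)
3. G is where the line through H parallel to CR meets line VC ⇒ G = (4/9, 5/6)
G = V + t·(C−V) with t = 23/18, so VG:GC = t:(1−t) = 23/18:-5/18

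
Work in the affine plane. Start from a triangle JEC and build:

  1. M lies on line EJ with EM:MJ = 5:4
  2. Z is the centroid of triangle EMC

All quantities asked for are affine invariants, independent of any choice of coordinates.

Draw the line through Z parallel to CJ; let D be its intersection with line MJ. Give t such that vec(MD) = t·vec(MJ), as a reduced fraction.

t = -1/12

Work in coordinates with J = (0, 0), E = (1, 0), C = (0, 1).
1. M lies on line EJ with EM:MJ = 5:4 ⇒ M = (4/9, 0)
2. Z is the centroid of triangle EMC ⇒ Z = (13/27, 1/3)
through Z parallel to CJ: direction (0, -1); meets MJ at D = (13/27, 0)
D = M + t·(J−M) with t = -1/12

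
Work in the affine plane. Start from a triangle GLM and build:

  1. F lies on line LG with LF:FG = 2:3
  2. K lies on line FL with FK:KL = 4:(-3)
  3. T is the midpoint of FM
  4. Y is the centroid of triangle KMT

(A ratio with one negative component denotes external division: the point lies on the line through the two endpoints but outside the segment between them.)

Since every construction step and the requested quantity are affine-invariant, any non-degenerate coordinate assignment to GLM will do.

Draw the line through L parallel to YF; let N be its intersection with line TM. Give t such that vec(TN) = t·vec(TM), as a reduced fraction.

Work in coordinates with G = (0, 0), L = (1, 0), M = (0, 1).
1. F lies on line LG with LF:FG = 2:3 ⇒ F = (3/5, 0)
2. K lies on line FL with FK:KL = 4:(-3) ⇒ K = (11/5, 0)
3. T is the midpoint of FM ⇒ T = (3/10, 1/2)
4. Y is the centroid of triangle KMT ⇒ Y = (5/6, 1/2)
through L parallel to YF: direction (-7/30, -1/2); meets TM at N = (33/40, -3/8)
N = T + t·(M−T) with t = -7/4

t = -7/4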